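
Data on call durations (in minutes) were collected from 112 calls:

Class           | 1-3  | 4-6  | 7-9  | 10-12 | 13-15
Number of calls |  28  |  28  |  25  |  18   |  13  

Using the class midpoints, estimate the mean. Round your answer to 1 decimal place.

Midpoints: 2, 5, 8, 11, 14
Σfm = 28×2 + 28×5 + 25×8 + 18×11 + 13×14 = 776
n = Σf = 112
Mean = 776 / 112 = 6.9286

6.9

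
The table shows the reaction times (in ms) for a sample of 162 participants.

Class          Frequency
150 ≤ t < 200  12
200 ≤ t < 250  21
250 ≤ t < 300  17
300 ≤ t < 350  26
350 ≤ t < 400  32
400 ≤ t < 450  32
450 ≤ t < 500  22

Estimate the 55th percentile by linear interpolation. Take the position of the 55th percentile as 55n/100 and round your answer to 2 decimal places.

370.47

Cumulative frequencies: 12, 33, 50, 76, 108, 140, 162
n = 162; position = 55n/100 = 89.1.
This falls in the class 350 ≤ t < 400: L = 350, F = 76, f = 32, h = 50.
55th percentile ≈ 350 + ((89.1 − 76) / 32) × 50 = 370.4688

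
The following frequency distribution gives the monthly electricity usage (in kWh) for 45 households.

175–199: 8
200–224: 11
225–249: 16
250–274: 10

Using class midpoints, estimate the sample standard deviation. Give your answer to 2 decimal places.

25.72

Midpoints: 187, 212, 237, 262
n = 45, Σfm = 10240, mean = 227.5556
Σfm² = 2359280
Σf(m − x̄)² = Σfm² − (Σfm)²/n = 2359280 − 10240²/45 = 29111.1111
Sample variance = 29111.1111 / 44 = 661.6162
Standard deviation = √661.6162 = 25.7219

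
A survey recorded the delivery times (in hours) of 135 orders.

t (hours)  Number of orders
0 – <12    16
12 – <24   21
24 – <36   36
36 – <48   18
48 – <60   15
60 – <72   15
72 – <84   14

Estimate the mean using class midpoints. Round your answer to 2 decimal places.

Midpoints: 6, 18, 30, 42, 54, 66, 78
Σfm = 16×6 + 21×18 + 36×30 + 18×42 + 15×54 + 15×66 + 14×78 = 5202
n = Σf = 135
Mean = 5202 / 135 = 38.5333

38.53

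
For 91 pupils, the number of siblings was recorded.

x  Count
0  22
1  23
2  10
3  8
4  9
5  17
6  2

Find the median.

2

Cumulative frequencies: 22, 45, 55, 63, 72, 89, 91
n = 91, so the median is the value in position (n+1)/2 = 46.
Position 46 falls at value 2.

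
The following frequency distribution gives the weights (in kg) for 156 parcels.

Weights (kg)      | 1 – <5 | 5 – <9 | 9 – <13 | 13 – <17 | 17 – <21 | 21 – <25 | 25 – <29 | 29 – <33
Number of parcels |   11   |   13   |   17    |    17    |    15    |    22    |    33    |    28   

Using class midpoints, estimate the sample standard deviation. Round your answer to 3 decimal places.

8.943

Midpoints: 3, 7, 11, 15, 19, 23, 27, 31
n = 156, Σfm = 3116, mean = 19.9744
Σfm² = 74636
Σf(m − x̄)² = Σfm² − (Σfm)²/n = 74636 − 3116²/156 = 12395.8974
Sample variance = 12395.8974 / 155 = 79.9735
Standard deviation = √79.9735 = 8.9428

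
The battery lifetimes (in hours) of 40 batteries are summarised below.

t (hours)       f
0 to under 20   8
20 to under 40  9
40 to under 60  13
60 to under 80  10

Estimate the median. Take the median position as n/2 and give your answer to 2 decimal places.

44.62

Cumulative frequencies: 8, 17, 30, 40
n = 40; position = n/2 = 20.
This falls in the class 40 to under 60: L = 40, F = 17, f = 13, h = 20.
Median ≈ 40 + ((20 − 17) / 13) × 20 = 44.6154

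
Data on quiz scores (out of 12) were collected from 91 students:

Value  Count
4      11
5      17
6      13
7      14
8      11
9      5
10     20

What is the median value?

7

Cumulative frequencies: 11, 28, 41, 55, 66, 71, 91
n = 91, so the median is the value in position (n+1)/2 = 46.
Position 46 falls at value 7.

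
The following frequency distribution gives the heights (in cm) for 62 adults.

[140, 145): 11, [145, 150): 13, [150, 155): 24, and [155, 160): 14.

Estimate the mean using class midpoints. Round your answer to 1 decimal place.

Midpoints: 142.5, 147.5, 152.5, 157.5
Σfm = 11×142.5 + 13×147.5 + 24×152.5 + 14×157.5 = 9350
n = Σf = 62
Mean = 9350 / 62 = 150.8065

150.8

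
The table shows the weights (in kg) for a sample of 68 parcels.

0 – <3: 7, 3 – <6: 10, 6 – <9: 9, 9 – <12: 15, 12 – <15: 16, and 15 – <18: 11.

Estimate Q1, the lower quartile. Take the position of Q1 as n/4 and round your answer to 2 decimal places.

Cumulative frequencies: 7, 17, 26, 41, 57, 68
n = 68; position = n/4 = 17.
This falls in the class 3 – <6: L = 3, F = 7, f = 10, h = 3.
Lower quartile ≈ 3 + ((17 − 7) / 10) × 3 = 6.0000

6.00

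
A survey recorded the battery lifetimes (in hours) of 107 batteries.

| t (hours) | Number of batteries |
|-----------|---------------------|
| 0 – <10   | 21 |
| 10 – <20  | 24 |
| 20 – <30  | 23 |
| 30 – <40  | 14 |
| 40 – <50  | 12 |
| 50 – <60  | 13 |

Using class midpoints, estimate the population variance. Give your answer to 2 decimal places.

267.17

Midpoints: 5, 15, 25, 35, 45, 55
n = 107, Σfm = 2785, mean = 26.0280
Σfm² = 101075
Σf(m − x̄)² = Σfm² − (Σfm)²/n = 101075 − 2785²/107 = 28586.9159
Population variance = 28586.9159 / 107 = 267.1674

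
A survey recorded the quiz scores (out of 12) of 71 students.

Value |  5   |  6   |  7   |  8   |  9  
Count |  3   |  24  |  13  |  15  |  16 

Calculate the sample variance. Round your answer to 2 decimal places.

1.58

Values: 5, 6, 7, 8, 9
n = 71, Σfx = 514, mean = 7.2394
Σfx² = 3832
Σf(x − x̄)² = Σfx² − (Σfx)²/n = 3832 − 514²/71 = 110.9296
Sample variance = 110.9296 / 70 = 1.5847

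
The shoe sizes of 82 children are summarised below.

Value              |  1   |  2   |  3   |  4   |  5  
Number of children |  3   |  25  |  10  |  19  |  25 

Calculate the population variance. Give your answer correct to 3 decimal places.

Values: 1, 2, 3, 4, 5
n = 82, Σfx = 284, mean = 3.4634
Σfx² = 1122
Σf(x − x̄)² = Σfx² − (Σfx)²/n = 1122 − 284²/82 = 138.3902
Population variance = 138.3902 / 82 = 1.6877

1.688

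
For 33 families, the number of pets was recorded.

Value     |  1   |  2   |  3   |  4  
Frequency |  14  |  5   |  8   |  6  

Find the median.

Cumulative frequencies: 14, 19, 27, 33
n = 33, so the median is the value in position (n+1)/2 = 17.
Position 17 falls at value 2.

2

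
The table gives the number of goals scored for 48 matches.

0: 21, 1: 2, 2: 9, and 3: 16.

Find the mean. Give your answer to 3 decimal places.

1.417

Values: 0, 1, 2, 3
Σfx = 21×0 + 2×1 + 9×2 + 16×3 = 68
n = Σf = 48
Mean = 68 / 48 = 1.4167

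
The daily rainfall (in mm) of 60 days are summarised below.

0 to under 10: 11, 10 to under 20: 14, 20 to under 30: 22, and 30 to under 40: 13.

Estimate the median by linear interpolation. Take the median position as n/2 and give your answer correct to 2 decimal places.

Cumulative frequencies: 11, 25, 47, 60
n = 60; position = n/2 = 30.
This falls in the class 20 to under 30: L = 20, F = 25, f = 22, h = 10.
Median ≈ 20 + ((30 − 25) / 22) × 10 = 22.2727

22.27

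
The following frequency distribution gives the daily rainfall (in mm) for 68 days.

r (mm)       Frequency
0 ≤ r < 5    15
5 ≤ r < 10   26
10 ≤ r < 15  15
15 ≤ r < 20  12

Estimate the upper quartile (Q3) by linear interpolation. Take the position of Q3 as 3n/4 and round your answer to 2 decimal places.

Cumulative frequencies: 15, 41, 56, 68
n = 68; position = 3n/4 = 51.
This falls in the class 10 ≤ r < 15: L = 10, F = 41, f = 15, h = 5.
Upper quartile ≈ 10 + ((51 − 41) / 15) × 5 = 13.3333

13.33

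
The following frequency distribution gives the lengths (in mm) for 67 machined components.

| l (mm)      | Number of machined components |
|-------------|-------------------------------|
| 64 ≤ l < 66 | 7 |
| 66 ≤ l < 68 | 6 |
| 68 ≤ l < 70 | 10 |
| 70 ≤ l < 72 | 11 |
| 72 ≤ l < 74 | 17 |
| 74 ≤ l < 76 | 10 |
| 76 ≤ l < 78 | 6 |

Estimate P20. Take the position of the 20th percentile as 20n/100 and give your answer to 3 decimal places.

Cumulative frequencies: 7, 13, 23, 34, 51, 61, 67
n = 67; position = 20n/100 = 13.4.
This falls in the class 68 ≤ l < 70: L = 68, F = 13, f = 10, h = 2.
20th percentile ≈ 68 + ((13.4 − 13) / 10) × 2 = 68.0800

68.080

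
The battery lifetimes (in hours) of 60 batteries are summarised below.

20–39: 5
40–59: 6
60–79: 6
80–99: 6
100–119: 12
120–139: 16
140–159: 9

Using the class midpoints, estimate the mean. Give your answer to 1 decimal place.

102.2

Midpoints: 29.5, 49.5, 69.5, 89.5, 109.5, 129.5, 149.5
Σfm = 5×29.5 + 6×49.5 + 6×69.5 + 6×89.5 + 12×109.5 + 16×129.5 + 9×149.5 = 6130
n = Σf = 60
Mean = 6130 / 60 = 102.1667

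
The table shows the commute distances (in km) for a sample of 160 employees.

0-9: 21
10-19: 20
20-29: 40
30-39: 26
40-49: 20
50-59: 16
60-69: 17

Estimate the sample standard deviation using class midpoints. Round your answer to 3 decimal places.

Midpoints: 4.5, 14.5, 24.5, 34.5, 44.5, 54.5, 64.5
n = 160, Σfm = 5120, mean = 32.0000
Σfm² = 217440
Σf(m − x̄)² = Σfm² − (Σfm)²/n = 217440 − 5120²/160 = 53600.0000
Sample variance = 53600.0000 / 159 = 337.1069
Standard deviation = √337.1069 = 18.3605

18.360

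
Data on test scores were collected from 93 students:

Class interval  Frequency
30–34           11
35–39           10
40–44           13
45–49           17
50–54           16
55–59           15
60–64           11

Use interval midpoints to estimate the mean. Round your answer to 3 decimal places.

Midpoints: 32, 37, 42, 47, 52, 57, 62
Σfm = 11×32 + 10×37 + 13×42 + 17×47 + 16×52 + 15×57 + 11×62 = 4436
n = Σf = 93
Mean = 4436 / 93 = 47.6989

47.699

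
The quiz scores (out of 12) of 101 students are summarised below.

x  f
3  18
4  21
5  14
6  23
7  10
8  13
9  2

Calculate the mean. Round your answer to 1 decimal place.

5.3

Values: 3, 4, 5, 6, 7, 8, 9
Σfx = 18×3 + 21×4 + 14×5 + 23×6 + 10×7 + 13×8 + 2×9 = 538
n = Σf = 101
Mean = 538 / 101 = 5.3267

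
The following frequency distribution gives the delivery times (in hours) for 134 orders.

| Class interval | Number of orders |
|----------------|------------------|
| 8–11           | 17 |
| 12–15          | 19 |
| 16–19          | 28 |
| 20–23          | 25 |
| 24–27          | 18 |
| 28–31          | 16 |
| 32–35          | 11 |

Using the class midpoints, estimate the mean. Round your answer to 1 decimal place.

20.5

Midpoints: 9.5, 13.5, 17.5, 21.5, 25.5, 29.5, 33.5
Σfm = 17×9.5 + 19×13.5 + 28×17.5 + 25×21.5 + 18×25.5 + 16×29.5 + 11×33.5 = 2745
n = Σf = 134
Mean = 2745 / 134 = 20.4851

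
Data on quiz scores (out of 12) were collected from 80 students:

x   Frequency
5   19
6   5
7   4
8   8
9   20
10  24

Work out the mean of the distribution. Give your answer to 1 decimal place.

Values: 5, 6, 7, 8, 9, 10
Σfx = 19×5 + 5×6 + 4×7 + 8×8 + 20×9 + 24×10 = 637
n = Σf = 80
Mean = 637 / 80 = 7.9625

8.0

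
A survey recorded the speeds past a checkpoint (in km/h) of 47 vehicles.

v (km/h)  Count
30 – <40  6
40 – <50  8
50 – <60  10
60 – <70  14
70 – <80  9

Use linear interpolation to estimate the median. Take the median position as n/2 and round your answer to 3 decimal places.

59.500

Cumulative frequencies: 6, 14, 24, 38, 47
n = 47; position = n/2 = 23.5.
This falls in the class 50 – <60: L = 50, F = 14, f = 10, h = 10.
Median ≈ 50 + ((23.5 − 14) / 10) × 10 = 59.5000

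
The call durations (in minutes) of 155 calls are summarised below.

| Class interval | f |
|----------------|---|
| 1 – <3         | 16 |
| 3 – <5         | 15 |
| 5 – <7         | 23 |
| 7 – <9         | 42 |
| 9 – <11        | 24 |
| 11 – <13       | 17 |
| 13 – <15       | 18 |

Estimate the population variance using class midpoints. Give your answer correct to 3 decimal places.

12.393

Midpoints: 2, 4, 6, 8, 10, 12, 14
n = 155, Σfm = 1262, mean = 8.1419
Σfm² = 12196
Σf(m − x̄)² = Σfm² − (Σfm)²/n = 12196 − 1262²/155 = 1920.8774
Population variance = 1920.8774 / 155 = 12.3928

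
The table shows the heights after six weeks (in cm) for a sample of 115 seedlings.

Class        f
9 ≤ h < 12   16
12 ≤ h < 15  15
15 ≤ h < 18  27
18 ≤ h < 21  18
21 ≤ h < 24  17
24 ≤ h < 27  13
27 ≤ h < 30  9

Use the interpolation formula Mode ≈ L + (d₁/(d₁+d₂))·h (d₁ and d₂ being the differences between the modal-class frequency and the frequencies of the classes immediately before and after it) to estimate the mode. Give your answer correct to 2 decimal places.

16.71

Modal class: 15 ≤ h < 18 (highest frequency 27).
d₁ = 27 − 15 = 12, d₂ = 27 − 18 = 9
Mode ≈ 15 + (12/(12+9)) × 3 = 15 + 1.7143 = 16.7143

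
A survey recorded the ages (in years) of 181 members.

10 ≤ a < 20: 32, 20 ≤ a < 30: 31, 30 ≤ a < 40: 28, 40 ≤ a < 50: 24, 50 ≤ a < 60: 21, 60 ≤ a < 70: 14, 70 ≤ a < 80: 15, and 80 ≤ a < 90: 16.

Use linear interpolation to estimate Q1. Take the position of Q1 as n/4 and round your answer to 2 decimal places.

Cumulative frequencies: 32, 63, 91, 115, 136, 150, 165, 181
n = 181; position = n/4 = 45.25.
This falls in the class 20 ≤ a < 30: L = 20, F = 32, f = 31, h = 10.
Lower quartile ≈ 20 + ((45.25 − 32) / 31) × 10 = 24.2742

24.27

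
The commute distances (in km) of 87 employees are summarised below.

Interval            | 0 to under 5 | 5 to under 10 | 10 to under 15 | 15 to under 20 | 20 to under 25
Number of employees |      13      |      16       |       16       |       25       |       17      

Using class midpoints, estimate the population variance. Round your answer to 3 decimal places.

45.310

Midpoints: 2.5, 7.5, 12.5, 17.5, 22.5
n = 87, Σfm = 1172.5, mean = 13.4770
Σfm² = 19743.75
Σf(m − x̄)² = Σfm² − (Σfm)²/n = 19743.75 − 1172.5²/87 = 3941.9540
Population variance = 3941.9540 / 87 = 45.3098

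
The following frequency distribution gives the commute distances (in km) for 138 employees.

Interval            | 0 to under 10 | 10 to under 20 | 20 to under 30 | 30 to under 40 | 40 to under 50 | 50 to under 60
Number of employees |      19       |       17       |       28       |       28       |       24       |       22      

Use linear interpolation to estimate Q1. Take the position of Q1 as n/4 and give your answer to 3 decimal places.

19.118

Cumulative frequencies: 19, 36, 64, 92, 116, 138
n = 138; position = n/4 = 34.5.
This falls in the class 10 to under 20: L = 10, F = 19, f = 17, h = 10.
Lower quartile ≈ 10 + ((34.5 − 19) / 17) × 10 = 19.1176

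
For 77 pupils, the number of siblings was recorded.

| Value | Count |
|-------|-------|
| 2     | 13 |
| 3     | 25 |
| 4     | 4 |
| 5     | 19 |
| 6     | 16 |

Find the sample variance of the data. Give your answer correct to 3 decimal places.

2.105

Values: 2, 3, 4, 5, 6
n = 77, Σfx = 308, mean = 4.0000
Σfx² = 1392
Σf(x − x̄)² = Σfx² − (Σfx)²/n = 1392 − 308²/77 = 160.0000
Sample variance = 160.0000 / 76 = 2.1053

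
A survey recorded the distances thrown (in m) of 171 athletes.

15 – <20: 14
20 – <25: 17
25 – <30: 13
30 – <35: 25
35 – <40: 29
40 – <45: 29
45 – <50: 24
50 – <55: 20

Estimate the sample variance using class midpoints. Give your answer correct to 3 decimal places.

111.238

Midpoints: 17.5, 22.5, 27.5, 32.5, 37.5, 42.5, 47.5, 52.5
n = 171, Σfm = 6307.5, mean = 36.8860
Σfm² = 251568.75
Σf(m − x̄)² = Σfm² − (Σfm)²/n = 251568.75 − 6307.5²/171 = 18910.5263
Sample variance = 18910.5263 / 170 = 111.2384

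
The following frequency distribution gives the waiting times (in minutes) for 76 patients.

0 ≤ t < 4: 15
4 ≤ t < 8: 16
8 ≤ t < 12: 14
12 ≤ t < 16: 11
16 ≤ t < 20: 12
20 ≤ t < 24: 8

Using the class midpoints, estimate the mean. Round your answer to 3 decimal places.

10.684

Midpoints: 2, 6, 10, 14, 18, 22
Σfm = 15×2 + 16×6 + 14×10 + 11×14 + 12×18 + 8×22 = 812
n = Σf = 76
Mean = 812 / 76 = 10.6842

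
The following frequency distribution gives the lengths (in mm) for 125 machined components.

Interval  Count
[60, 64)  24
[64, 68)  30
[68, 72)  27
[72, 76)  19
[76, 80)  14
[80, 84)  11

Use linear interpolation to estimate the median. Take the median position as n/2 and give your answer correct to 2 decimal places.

Cumulative frequencies: 24, 54, 81, 100, 114, 125
n = 125; position = n/2 = 62.5.
This falls in the class [68, 72): L = 68, F = 54, f = 27, h = 4.
Median ≈ 68 + ((62.5 − 54) / 27) × 4 = 69.2593

69.26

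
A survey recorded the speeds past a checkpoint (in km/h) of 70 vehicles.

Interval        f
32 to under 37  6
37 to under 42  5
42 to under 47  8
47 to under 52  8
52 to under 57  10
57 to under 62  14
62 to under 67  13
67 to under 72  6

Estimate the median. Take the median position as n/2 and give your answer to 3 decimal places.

56.000

Cumulative frequencies: 6, 11, 19, 27, 37, 51, 64, 70
n = 70; position = n/2 = 35.
This falls in the class 52 to under 57: L = 52, F = 27, f = 10, h = 5.
Median ≈ 52 + ((35 − 27) / 10) × 5 = 56.0000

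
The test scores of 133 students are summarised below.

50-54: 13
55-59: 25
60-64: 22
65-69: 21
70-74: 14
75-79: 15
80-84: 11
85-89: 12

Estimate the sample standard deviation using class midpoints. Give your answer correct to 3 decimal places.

10.682

Midpoints: 52, 57, 62, 67, 72, 77, 82, 87
n = 133, Σfm = 8981, mean = 67.5263
Σfm² = 621517
Σf(m − x̄)² = Σfm² − (Σfm)²/n = 621517 − 8981²/133 = 15063.1579
Sample variance = 15063.1579 / 132 = 114.1148
Standard deviation = √114.1148 = 10.6825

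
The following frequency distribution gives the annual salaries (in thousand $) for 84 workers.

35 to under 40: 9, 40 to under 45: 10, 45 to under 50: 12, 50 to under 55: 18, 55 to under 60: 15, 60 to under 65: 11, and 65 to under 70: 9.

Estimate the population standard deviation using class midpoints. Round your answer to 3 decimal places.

Midpoints: 37.5, 42.5, 47.5, 52.5, 57.5, 62.5, 67.5
n = 84, Σfm = 4435, mean = 52.7976
Σfm² = 240975
Σf(m − x̄)² = Σfm² − (Σfm)²/n = 240975 − 4435²/84 = 6817.5595
Population variance = 6817.5595 / 84 = 81.1614
Standard deviation = √81.1614 = 9.0090

9.009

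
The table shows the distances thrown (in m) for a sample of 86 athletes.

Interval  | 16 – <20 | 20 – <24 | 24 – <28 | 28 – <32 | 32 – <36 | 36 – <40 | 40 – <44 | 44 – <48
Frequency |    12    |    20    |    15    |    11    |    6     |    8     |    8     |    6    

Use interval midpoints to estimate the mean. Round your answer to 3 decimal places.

Midpoints: 18, 22, 26, 30, 34, 38, 42, 46
Σfm = 12×18 + 20×22 + 15×26 + 11×30 + 6×34 + 8×38 + 8×42 + 6×46 = 2496
n = Σf = 86
Mean = 2496 / 86 = 29.0233

29.023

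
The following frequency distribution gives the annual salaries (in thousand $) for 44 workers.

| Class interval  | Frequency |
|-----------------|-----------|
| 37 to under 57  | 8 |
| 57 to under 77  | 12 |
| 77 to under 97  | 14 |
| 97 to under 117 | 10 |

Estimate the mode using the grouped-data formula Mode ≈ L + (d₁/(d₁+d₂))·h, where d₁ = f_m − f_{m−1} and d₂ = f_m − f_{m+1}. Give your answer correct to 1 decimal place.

Modal class: 77 to under 97 (highest frequency 14).
d₁ = 14 − 12 = 2, d₂ = 14 − 10 = 4
Mode ≈ 77 + (2/(2+4)) × 20 = 77 + 6.6667 = 83.6667

83.7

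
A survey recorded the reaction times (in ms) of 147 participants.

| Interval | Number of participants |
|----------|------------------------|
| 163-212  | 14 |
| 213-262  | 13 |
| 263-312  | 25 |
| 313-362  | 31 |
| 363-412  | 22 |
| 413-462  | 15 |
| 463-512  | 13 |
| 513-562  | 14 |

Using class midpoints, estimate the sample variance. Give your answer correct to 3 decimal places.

10379.508

Midpoints: 187.5, 237.5, 287.5, 337.5, 387.5, 437.5, 487.5, 537.5
n = 147, Σfm = 52312.5, mean = 355.8673
Σfm² = 20131718.75
Σf(m − x̄)² = Σfm² − (Σfm)²/n = 20131718.75 − 52312.5²/147 = 1515408.1633
Sample variance = 1515408.1633 / 146 = 10379.5080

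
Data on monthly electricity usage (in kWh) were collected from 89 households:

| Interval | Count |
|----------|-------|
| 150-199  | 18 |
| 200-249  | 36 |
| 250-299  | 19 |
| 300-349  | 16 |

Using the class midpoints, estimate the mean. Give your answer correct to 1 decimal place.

Midpoints: 174.5, 224.5, 274.5, 324.5
Σfm = 18×174.5 + 36×224.5 + 19×274.5 + 16×324.5 = 21630.5
n = Σf = 89
Mean = 21630.5 / 89 = 243.0393

243.0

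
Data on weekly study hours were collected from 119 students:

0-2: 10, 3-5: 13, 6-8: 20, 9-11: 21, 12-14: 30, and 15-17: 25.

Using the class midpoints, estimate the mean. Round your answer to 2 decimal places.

10.10

Midpoints: 1, 4, 7, 10, 13, 16
Σfm = 10×1 + 13×4 + 20×7 + 21×10 + 30×13 + 25×16 = 1202
n = Σf = 119
Mean = 1202 / 119 = 10.1008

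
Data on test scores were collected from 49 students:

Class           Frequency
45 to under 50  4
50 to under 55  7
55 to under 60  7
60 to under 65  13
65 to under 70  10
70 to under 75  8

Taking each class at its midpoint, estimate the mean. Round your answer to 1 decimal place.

61.8

Midpoints: 47.5, 52.5, 57.5, 62.5, 67.5, 72.5
Σfm = 4×47.5 + 7×52.5 + 7×57.5 + 13×62.5 + 10×67.5 + 8×72.5 = 3027.5
n = Σf = 49
Mean = 3027.5 / 49 = 61.7857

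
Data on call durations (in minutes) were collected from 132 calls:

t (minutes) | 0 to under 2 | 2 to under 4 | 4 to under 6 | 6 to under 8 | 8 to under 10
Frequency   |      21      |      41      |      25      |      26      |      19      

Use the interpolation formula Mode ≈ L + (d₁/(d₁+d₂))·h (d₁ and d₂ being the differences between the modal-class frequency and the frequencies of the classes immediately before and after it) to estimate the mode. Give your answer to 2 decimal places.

3.11

Modal class: 2 to under 4 (highest frequency 41).
d₁ = 41 − 21 = 20, d₂ = 41 − 25 = 16
Mode ≈ 2 + (20/(20+16)) × 2 = 2 + 1.1111 = 3.1111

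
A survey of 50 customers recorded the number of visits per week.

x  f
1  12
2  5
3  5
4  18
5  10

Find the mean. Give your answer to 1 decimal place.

3.2

Values: 1, 2, 3, 4, 5
Σfx = 12×1 + 5×2 + 5×3 + 18×4 + 10×5 = 159
n = Σf = 50
Mean = 159 / 50 = 3.1800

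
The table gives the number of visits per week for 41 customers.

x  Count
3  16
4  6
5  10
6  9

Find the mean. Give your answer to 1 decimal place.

Values: 3, 4, 5, 6
Σfx = 16×3 + 6×4 + 10×5 + 9×6 = 176
n = Σf = 41
Mean = 176 / 41 = 4.2927

4.3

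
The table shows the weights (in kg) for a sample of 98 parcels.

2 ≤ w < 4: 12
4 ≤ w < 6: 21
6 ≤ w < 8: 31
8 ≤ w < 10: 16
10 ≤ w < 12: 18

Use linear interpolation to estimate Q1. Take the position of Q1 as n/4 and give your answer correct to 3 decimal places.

Cumulative frequencies: 12, 33, 64, 80, 98
n = 98; position = n/4 = 24.5.
This falls in the class 4 ≤ w < 6: L = 4, F = 12, f = 21, h = 2.
Lower quartile ≈ 4 + ((24.5 − 12) / 21) × 2 = 5.1905

5.190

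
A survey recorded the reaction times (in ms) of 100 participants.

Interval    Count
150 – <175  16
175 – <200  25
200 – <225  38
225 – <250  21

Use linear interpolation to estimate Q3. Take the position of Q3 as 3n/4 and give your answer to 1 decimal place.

222.4

Cumulative frequencies: 16, 41, 79, 100
n = 100; position = 3n/4 = 75.
This falls in the class 200 – <225: L = 200, F = 41, f = 38, h = 25.
Upper quartile ≈ 200 + ((75 − 41) / 38) × 25 = 222.3684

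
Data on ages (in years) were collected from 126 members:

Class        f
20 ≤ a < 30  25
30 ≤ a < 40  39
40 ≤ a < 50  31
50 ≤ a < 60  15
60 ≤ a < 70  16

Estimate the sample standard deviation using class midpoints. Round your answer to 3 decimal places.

12.775

Midpoints: 25, 35, 45, 55, 65
n = 126, Σfm = 5250, mean = 41.6667
Σfm² = 239150
Σf(m − x̄)² = Σfm² − (Σfm)²/n = 239150 − 5250²/126 = 20400.0000
Sample variance = 20400.0000 / 125 = 163.2000
Standard deviation = √163.2000 = 12.7750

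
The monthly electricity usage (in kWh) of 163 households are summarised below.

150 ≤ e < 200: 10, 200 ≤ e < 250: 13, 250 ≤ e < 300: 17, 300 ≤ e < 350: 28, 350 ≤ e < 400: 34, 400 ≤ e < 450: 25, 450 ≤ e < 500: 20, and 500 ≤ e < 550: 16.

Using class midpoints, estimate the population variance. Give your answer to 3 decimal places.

9466.107

Midpoints: 175, 225, 275, 325, 375, 425, 475, 525
n = 163, Σfm = 59725, mean = 366.4110
Σfm² = 23426875
Σf(m − x̄)² = Σfm² − (Σfm)²/n = 23426875 − 59725²/163 = 1542975.4601
Population variance = 1542975.4601 / 163 = 9466.1071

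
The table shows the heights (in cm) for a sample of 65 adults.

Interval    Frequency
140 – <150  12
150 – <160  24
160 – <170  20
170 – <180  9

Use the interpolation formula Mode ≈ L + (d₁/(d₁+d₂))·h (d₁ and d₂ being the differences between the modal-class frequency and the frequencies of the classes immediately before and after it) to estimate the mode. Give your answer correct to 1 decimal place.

Modal class: 150 – <160 (highest frequency 24).
d₁ = 24 − 12 = 12, d₂ = 24 − 20 = 4
Mode ≈ 150 + (12/(12+4)) × 10 = 150 + 7.5000 = 157.5000

157.5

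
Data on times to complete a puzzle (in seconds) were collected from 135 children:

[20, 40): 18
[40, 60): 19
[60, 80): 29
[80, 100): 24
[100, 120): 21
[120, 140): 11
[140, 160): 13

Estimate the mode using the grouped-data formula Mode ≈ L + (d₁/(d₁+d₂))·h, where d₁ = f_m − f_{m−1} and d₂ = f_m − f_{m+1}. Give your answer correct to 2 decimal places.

73.33

Modal class: [60, 80) (highest frequency 29).
d₁ = 29 − 19 = 10, d₂ = 29 − 24 = 5
Mode ≈ 60 + (10/(10+5)) × 20 = 60 + 13.3333 = 73.3333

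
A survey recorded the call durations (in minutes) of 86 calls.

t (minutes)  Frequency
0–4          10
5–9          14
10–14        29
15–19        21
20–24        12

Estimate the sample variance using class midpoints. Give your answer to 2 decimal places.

35.76

Midpoints: 2, 7, 12, 17, 22
n = 86, Σfm = 1087, mean = 12.6395
Σfm² = 16779
Σf(m − x̄)² = Σfm² − (Σfm)²/n = 16779 − 1087²/86 = 3039.8256
Sample variance = 3039.8256 / 85 = 35.7627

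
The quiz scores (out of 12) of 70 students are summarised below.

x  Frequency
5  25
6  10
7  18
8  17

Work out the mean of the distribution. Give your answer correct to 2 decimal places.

Values: 5, 6, 7, 8
Σfx = 25×5 + 10×6 + 18×7 + 17×8 = 447
n = Σf = 70
Mean = 447 / 70 = 6.3857

6.39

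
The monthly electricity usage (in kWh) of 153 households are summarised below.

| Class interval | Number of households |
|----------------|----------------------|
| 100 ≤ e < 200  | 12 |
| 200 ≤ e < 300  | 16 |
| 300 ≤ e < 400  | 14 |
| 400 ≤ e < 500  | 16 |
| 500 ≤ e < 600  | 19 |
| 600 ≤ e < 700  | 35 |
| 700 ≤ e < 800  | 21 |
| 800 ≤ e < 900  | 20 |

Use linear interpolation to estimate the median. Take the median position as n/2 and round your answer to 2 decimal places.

Cumulative frequencies: 12, 28, 42, 58, 77, 112, 133, 153
n = 153; position = n/2 = 76.5.
This falls in the class 500 ≤ e < 600: L = 500, F = 58, f = 19, h = 100.
Median ≈ 500 + ((76.5 − 58) / 19) × 100 = 597.3684

597.37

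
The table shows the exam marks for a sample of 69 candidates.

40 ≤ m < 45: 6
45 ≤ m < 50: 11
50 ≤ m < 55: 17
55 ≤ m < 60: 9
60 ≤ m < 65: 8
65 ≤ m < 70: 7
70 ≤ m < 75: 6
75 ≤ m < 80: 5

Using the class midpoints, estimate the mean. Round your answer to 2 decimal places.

Midpoints: 42.5, 47.5, 52.5, 57.5, 62.5, 67.5, 72.5, 77.5
Σfm = 6×42.5 + 11×47.5 + 17×52.5 + 9×57.5 + 8×62.5 + 7×67.5 + 6×72.5 + 5×77.5 = 3982.5
n = Σf = 69
Mean = 3982.5 / 69 = 57.7174

57.72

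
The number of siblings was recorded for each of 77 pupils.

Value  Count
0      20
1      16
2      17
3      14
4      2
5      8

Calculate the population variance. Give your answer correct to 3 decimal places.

Values: 0, 1, 2, 3, 4, 5
n = 77, Σfx = 140, mean = 1.8182
Σfx² = 442
Σf(x − x̄)² = Σfx² − (Σfx)²/n = 442 − 140²/77 = 187.4545
Population variance = 187.4545 / 77 = 2.4345

2.434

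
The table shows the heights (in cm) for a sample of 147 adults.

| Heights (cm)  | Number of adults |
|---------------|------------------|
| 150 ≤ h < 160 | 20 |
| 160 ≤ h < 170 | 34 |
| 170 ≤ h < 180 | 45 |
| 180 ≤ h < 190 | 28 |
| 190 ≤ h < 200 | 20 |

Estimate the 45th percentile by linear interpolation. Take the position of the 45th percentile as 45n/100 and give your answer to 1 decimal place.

172.7

Cumulative frequencies: 20, 54, 99, 127, 147
n = 147; position = 45n/100 = 66.15.
This falls in the class 170 ≤ h < 180: L = 170, F = 54, f = 45, h = 10.
45th percentile ≈ 170 + ((66.15 − 54) / 45) × 10 = 172.7000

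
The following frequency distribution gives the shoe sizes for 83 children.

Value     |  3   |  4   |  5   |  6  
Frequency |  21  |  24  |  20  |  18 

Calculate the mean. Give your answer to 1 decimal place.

4.4

Values: 3, 4, 5, 6
Σfx = 21×3 + 24×4 + 20×5 + 18×6 = 367
n = Σf = 83
Mean = 367 / 83 = 4.4217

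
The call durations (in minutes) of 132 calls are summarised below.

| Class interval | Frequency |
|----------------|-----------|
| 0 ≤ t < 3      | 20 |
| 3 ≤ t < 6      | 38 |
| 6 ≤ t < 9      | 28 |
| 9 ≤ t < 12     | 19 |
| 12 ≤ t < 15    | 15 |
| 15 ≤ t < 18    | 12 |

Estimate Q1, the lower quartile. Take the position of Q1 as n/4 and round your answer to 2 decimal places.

4.03

Cumulative frequencies: 20, 58, 86, 105, 120, 132
n = 132; position = n/4 = 33.
This falls in the class 3 ≤ t < 6: L = 3, F = 20, f = 38, h = 3.
Lower quartile ≈ 3 + ((33 − 20) / 38) × 3 = 4.0263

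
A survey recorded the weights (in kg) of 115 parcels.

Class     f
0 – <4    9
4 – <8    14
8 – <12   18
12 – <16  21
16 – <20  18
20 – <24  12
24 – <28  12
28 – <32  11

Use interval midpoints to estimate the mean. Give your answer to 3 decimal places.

Midpoints: 2, 6, 10, 14, 18, 22, 26, 30
Σfm = 9×2 + 14×6 + 18×10 + 21×14 + 18×18 + 12×22 + 12×26 + 11×30 = 1806
n = Σf = 115
Mean = 1806 / 115 = 15.7043

15.704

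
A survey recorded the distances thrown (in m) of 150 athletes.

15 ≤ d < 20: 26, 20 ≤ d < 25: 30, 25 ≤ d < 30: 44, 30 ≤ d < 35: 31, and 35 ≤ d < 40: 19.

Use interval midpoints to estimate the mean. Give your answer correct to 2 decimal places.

27.07

Midpoints: 17.5, 22.5, 27.5, 32.5, 37.5
Σfm = 26×17.5 + 30×22.5 + 44×27.5 + 31×32.5 + 19×37.5 = 4060
n = Σf = 150
Mean = 4060 / 150 = 27.0667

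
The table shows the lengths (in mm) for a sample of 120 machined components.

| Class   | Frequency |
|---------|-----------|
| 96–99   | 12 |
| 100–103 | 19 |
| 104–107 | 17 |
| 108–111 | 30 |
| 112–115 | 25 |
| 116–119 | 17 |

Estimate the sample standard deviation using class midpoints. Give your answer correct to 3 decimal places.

Midpoints: 97.5, 101.5, 105.5, 109.5, 113.5, 117.5
n = 120, Σfm = 13012, mean = 108.4333
Σfm² = 1415502
Σf(m − x̄)² = Σfm² − (Σfm)²/n = 1415502 − 13012²/120 = 4567.4667
Sample variance = 4567.4667 / 119 = 38.3821
Standard deviation = √38.3821 = 6.1953

6.195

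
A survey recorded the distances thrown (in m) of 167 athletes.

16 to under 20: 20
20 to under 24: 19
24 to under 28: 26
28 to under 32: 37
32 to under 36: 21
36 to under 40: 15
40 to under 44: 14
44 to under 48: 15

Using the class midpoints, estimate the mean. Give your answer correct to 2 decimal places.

30.69

Midpoints: 18, 22, 26, 30, 34, 38, 42, 46
Σfm = 20×18 + 19×22 + 26×26 + 37×30 + 21×34 + 15×38 + 14×42 + 15×46 = 5126
n = Σf = 167
Mean = 5126 / 167 = 30.6946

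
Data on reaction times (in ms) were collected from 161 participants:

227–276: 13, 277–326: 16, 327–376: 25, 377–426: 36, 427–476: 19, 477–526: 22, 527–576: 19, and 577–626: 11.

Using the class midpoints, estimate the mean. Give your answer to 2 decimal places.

422.62

Midpoints: 251.5, 301.5, 351.5, 401.5, 451.5, 501.5, 551.5, 601.5
Σfm = 13×251.5 + 16×301.5 + 25×351.5 + 36×401.5 + 19×451.5 + 22×501.5 + 19×551.5 + 11×601.5 = 68041.5
n = Σf = 161
Mean = 68041.5 / 161 = 422.6180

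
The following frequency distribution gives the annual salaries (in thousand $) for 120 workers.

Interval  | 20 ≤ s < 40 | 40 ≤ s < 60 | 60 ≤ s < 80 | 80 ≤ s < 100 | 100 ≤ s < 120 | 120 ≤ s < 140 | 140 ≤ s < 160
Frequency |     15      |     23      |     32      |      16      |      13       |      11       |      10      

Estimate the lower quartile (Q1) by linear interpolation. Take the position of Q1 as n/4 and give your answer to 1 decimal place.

53.0

Cumulative frequencies: 15, 38, 70, 86, 99, 110, 120
n = 120; position = n/4 = 30.
This falls in the class 40 ≤ s < 60: L = 40, F = 15, f = 23, h = 20.
Lower quartile ≈ 40 + ((30 − 15) / 23) × 20 = 53.0435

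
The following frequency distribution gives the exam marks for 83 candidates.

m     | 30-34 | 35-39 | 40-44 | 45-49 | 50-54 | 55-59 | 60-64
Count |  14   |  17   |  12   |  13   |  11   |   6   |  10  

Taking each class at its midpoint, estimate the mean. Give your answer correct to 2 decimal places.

44.89

Midpoints: 32, 37, 42, 47, 52, 57, 62
Σfm = 14×32 + 17×37 + 12×42 + 13×47 + 11×52 + 6×57 + 10×62 = 3726
n = Σf = 83
Mean = 3726 / 83 = 44.8916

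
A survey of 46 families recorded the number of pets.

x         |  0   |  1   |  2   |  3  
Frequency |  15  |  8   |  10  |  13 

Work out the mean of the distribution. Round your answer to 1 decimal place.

1.5

Values: 0, 1, 2, 3
Σfx = 15×0 + 8×1 + 10×2 + 13×3 = 67
n = Σf = 46
Mean = 67 / 46 = 1.4565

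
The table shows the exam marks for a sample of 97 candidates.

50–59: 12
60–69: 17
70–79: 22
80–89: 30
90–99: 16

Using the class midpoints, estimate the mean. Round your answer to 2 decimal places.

Midpoints: 54.5, 64.5, 74.5, 84.5, 94.5
Σfm = 12×54.5 + 17×64.5 + 22×74.5 + 30×84.5 + 16×94.5 = 7436.5
n = Σf = 97
Mean = 7436.5 / 97 = 76.6649

76.66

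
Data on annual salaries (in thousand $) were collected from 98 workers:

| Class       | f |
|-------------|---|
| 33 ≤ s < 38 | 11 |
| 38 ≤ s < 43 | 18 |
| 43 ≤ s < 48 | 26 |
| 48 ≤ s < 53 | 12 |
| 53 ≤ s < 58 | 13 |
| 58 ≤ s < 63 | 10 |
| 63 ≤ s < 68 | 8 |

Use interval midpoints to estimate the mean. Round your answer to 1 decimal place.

Midpoints: 35.5, 40.5, 45.5, 50.5, 55.5, 60.5, 65.5
Σfm = 11×35.5 + 18×40.5 + 26×45.5 + 12×50.5 + 13×55.5 + 10×60.5 + 8×65.5 = 4759
n = Σf = 98
Mean = 4759 / 98 = 48.5612

48.6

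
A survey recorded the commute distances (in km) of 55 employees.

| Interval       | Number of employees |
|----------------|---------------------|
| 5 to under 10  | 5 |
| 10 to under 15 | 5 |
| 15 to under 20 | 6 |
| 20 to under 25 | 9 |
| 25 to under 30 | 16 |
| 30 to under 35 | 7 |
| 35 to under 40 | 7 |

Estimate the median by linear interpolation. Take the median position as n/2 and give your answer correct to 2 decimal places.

25.78

Cumulative frequencies: 5, 10, 16, 25, 41, 48, 55
n = 55; position = n/2 = 27.5.
This falls in the class 25 to under 30: L = 25, F = 25, f = 16, h = 5.
Median ≈ 25 + ((27.5 − 25) / 16) × 5 = 25.7812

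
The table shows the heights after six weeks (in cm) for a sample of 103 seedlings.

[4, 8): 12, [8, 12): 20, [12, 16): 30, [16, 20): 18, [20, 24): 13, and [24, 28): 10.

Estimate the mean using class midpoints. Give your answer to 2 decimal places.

15.17

Midpoints: 6, 10, 14, 18, 22, 26
Σfm = 12×6 + 20×10 + 30×14 + 18×18 + 13×22 + 10×26 = 1562
n = Σf = 103
Mean = 1562 / 103 = 15.1650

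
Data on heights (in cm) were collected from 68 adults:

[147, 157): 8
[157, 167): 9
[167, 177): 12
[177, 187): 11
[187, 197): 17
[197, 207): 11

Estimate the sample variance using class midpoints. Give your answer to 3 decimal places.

Midpoints: 152, 162, 172, 182, 192, 202
n = 68, Σfm = 12226, mean = 179.7941
Σfm² = 2215932
Σf(m − x̄)² = Σfm² − (Σfm)²/n = 2215932 − 12226²/68 = 17769.1176
Sample variance = 17769.1176 / 67 = 265.2107

265.211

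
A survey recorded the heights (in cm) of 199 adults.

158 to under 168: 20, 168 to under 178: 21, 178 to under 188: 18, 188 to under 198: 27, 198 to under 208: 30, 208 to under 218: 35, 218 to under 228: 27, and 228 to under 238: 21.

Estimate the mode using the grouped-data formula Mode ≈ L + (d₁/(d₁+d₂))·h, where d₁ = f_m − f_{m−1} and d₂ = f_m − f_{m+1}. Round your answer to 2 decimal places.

211.85

Modal class: 208 to under 218 (highest frequency 35).
d₁ = 35 − 30 = 5, d₂ = 35 − 27 = 8
Mode ≈ 208 + (5/(5+8)) × 10 = 208 + 3.8462 = 211.8462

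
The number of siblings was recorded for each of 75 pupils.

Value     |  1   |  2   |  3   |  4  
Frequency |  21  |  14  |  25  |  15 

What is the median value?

Cumulative frequencies: 21, 35, 60, 75
n = 75, so the median is the value in position (n+1)/2 = 38.
Position 38 falls at value 3.

3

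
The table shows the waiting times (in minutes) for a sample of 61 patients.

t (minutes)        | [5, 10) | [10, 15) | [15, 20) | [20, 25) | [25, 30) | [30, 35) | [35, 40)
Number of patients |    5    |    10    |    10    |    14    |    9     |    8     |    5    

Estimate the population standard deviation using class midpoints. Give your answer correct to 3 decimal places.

8.603

Midpoints: 7.5, 12.5, 17.5, 22.5, 27.5, 32.5, 37.5
n = 61, Σfm = 1347.5, mean = 22.0902
Σfm² = 34281.25
Σf(m − x̄)² = Σfm² − (Σfm)²/n = 34281.25 − 1347.5²/61 = 4514.7541
Population variance = 4514.7541 / 61 = 74.0124
Standard deviation = √74.0124 = 8.6030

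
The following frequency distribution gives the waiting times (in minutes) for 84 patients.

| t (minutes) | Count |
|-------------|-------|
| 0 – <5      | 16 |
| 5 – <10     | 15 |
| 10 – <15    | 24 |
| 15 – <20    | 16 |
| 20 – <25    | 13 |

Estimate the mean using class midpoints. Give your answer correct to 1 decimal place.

12.2

Midpoints: 2.5, 7.5, 12.5, 17.5, 22.5
Σfm = 16×2.5 + 15×7.5 + 24×12.5 + 16×17.5 + 13×22.5 = 1025
n = Σf = 84
Mean = 1025 / 84 = 12.2024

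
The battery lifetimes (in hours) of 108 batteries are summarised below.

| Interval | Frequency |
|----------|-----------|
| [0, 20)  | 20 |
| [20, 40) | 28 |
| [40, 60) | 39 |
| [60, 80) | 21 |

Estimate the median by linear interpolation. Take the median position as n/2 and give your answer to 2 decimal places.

Cumulative frequencies: 20, 48, 87, 108
n = 108; position = n/2 = 54.
This falls in the class [40, 60): L = 40, F = 48, f = 39, h = 20.
Median ≈ 40 + ((54 − 48) / 39) × 20 = 43.0769

43.08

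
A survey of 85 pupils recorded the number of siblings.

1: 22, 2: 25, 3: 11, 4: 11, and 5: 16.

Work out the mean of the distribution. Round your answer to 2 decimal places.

Values: 1, 2, 3, 4, 5
Σfx = 22×1 + 25×2 + 11×3 + 11×4 + 16×5 = 229
n = Σf = 85
Mean = 229 / 85 = 2.6941

2.69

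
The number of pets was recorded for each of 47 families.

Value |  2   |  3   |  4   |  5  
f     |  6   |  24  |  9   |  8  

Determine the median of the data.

Cumulative frequencies: 6, 30, 39, 47
n = 47, so the median is the value in position (n+1)/2 = 24.
Position 24 falls at value 3.

3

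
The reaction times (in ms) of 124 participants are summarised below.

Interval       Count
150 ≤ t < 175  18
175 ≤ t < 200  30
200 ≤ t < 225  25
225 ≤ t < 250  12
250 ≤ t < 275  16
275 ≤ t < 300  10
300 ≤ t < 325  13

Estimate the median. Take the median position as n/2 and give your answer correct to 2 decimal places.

Cumulative frequencies: 18, 48, 73, 85, 101, 111, 124
n = 124; position = n/2 = 62.
This falls in the class 200 ≤ t < 225: L = 200, F = 48, f = 25, h = 25.
Median ≈ 200 + ((62 − 48) / 25) × 25 = 214.0000

214.00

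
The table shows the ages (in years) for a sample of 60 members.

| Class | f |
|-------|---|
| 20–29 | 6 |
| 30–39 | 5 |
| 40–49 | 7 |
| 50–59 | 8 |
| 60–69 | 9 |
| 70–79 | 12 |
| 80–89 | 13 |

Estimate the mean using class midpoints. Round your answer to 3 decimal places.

60.667

Midpoints: 24.5, 34.5, 44.5, 54.5, 64.5, 74.5, 84.5
Σfm = 6×24.5 + 5×34.5 + 7×44.5 + 8×54.5 + 9×64.5 + 12×74.5 + 13×84.5 = 3640
n = Σf = 60
Mean = 3640 / 60 = 60.6667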